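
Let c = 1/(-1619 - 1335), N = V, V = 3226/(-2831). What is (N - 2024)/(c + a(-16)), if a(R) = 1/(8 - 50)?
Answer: 25403676270/302917 ≈ 83864.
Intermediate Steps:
a(R) = -1/42 (a(R) = 1/(-42) = -1/42)
V = -3226/2831 (V = 3226*(-1/2831) = -3226/2831 ≈ -1.1395)
N = -3226/2831 ≈ -1.1395
c = -1/2954 (c = 1/(-2954) = -1/2954 ≈ -0.00033852)
(N - 2024)/(c + a(-16)) = (-3226/2831 - 2024)/(-1/2954 - 1/42) = -5733170/(2831*(-107/4431)) = -5733170/2831*(-4431/107) = 25403676270/302917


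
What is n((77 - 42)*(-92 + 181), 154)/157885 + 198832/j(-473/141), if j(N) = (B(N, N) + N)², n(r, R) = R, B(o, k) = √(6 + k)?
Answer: 769897367056225601/20643132823040 + 116859941451*√52593/915235328 ≈ 66577.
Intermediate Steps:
j(N) = (N + √(6 + N))² (j(N) = (√(6 + N) + N)² = (N + √(6 + N))²)
n((77 - 42)*(-92 + 181), 154)/157885 + 198832/j(-473/141) = 154/157885 + 198832/((-473/141 + √(6 - 473/141))²) = 154*(1/157885) + 198832/((-473*1/141 + √(6 - 473*1/141))²) = 22/22555 + 198832/((-473/141 + √(6 - 473/141))²) = 22/22555 + 198832/((-473/141 + √(373/141))²) = 22/22555 + 198832/((-473/141 + √52593/141)²) = 22/22555 + 198832/(-473/141 + √52593/141)²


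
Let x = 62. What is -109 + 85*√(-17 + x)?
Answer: -109 + 255*√5 ≈ 461.20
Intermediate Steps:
-109 + 85*√(-17 + x) = -109 + 85*√(-17 + 62) = -109 + 85*√45 = -109 + 85*(3*√5) = -109 + 255*√5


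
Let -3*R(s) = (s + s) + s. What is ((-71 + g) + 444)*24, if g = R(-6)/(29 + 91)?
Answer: 44766/5 ≈ 8953.2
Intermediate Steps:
R(s) = -s (R(s) = -((s + s) + s)/3 = -(2*s + s)/3 = -s)
g = 1/20 (g = (-1*(-6))/(29 + 91) = 6/120 = 6*(1/120) = 1/20 ≈ 0.050000)
((-71 + g) + 444)*24 = ((-71 + 1/20) + 444)*24 = (-1419/20 + 444)*24 = (7461/20)*24 = 44766/5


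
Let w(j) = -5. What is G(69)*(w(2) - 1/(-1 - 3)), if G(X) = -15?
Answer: 285/4 ≈ 71.250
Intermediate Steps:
G(69)*(w(2) - 1/(-1 - 3)) = -15*(-5 - 1/(-1 - 3)) = -15*(-5 - 1/(-4)) = -15*(-5 - 1*(-1/4)) = -15*(-5 + 1/4) = -15*(-19/4) = 285/4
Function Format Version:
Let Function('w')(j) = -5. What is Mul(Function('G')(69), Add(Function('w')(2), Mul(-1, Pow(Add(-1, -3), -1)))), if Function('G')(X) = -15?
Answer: Rational(285, 4) ≈ 71.250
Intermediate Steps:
Mul(Function('G')(69), Add(Function('w')(2), Mul(-1, Pow(Add(-1, -3), -1)))) = Mul(-15, Add(-5, Mul(-1, Pow(Add(-1, -3), -1)))) = Mul(-15, Add(-5, Mul(-1, Pow(-4, -1)))) = Mul(-15, Add(-5, Mul(-1, Rational(-1, 4)))) = Mul(-15, Add(-5, Rational(1, 4))) = Mul(-15, Rational(-19, 4)) = Rational(285, 4)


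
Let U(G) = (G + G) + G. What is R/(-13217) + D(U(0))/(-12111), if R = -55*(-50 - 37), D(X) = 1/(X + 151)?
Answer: -8750634602/24170734137 ≈ -0.36203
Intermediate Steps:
U(G) = 3*G (U(G) = 2*G + G = 3*G)
D(X) = 1/(151 + X)
R = 4785 (R = -55*(-87) = 4785)
R/(-13217) + D(U(0))/(-12111) = 4785/(-13217) + 1/((151 + 3*0)*(-12111)) = 4785*(-1/13217) - 1/12111/(151 + 0) = -4785/13217 - 1/12111/151 = -4785/13217 + (1/151)*(-1/12111) = -4785/13217 - 1/1828761 = -8750634602/24170734137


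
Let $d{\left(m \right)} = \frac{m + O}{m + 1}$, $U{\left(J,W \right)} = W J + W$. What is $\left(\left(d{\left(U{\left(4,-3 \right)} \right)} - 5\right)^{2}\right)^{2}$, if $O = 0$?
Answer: $\frac{9150625}{38416} \approx 238.2$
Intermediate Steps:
$U{\left(J,W \right)} = W + J W$ ($U{\left(J,W \right)} = J W + W = W + J W$)
$d{\left(m \right)} = \frac{m}{1 + m}$ ($d{\left(m \right)} = \frac{m + 0}{m + 1} = \frac{m}{1 + m}$)
$\left(\left(d{\left(U{\left(4,-3 \right)} \right)} - 5\right)^{2}\right)^{2} = \left(\left(\frac{\left(-3\right) \left(1 + 4\right)}{1 - 3 \left(1 + 4\right)} - 5\right)^{2}\right)^{2} = \left(\left(\frac{\left(-3\right) 5}{1 - 15} - 5\right)^{2}\right)^{2} = \left(\left(- \frac{15}{1 - 15} - 5\right)^{2}\right)^{2} = \left(\left(- \frac{15}{-14} - 5\right)^{2}\right)^{2} = \left(\left(\left(-15\right) \left(- \frac{1}{14}\right) - 5\right)^{2}\right)^{2} = \left(\left(\frac{15}{14} - 5\right)^{2}\right)^{2} = \left(\left(- \frac{55}{14}\right)^{2}\right)^{2} = \left(\frac{3025}{196}\right)^{2} = \frac{9150625}{38416}$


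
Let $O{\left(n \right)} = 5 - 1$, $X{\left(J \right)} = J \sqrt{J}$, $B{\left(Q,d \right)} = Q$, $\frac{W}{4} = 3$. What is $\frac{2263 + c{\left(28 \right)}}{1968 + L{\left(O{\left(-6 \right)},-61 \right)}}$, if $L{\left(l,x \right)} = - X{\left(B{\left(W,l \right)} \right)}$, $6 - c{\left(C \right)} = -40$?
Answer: $\frac{94669}{80652} + \frac{2309 \sqrt{3}}{161304} \approx 1.1986$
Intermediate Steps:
$W = 12$ ($W = 4 \cdot 3 = 12$)
$c{\left(C \right)} = 46$ ($c{\left(C \right)} = 6 - -40 = 6 + 40 = 46$)
$X{\left(J \right)} = J^{\frac{3}{2}}$
$O{\left(n \right)} = 4$
$L{\left(l,x \right)} = - 24 \sqrt{3}$ ($L{\left(l,x \right)} = - 12^{\frac{3}{2}} = - 24 \sqrt{3}$)
$\frac{2263 + c{\left(28 \right)}}{1968 + L{\left(O{\left(-6 \right)},-61 \right)}} = \frac{2263 + 46}{1968 - 24 \sqrt{3}} = \frac{2309}{1968 - 24 \sqrt{3}}$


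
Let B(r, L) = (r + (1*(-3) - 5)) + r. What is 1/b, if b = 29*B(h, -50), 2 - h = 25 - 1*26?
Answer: -1/58 ≈ -0.017241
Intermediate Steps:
h = 3 (h = 2 - (25 - 1*26) = 2 - (25 - 26) = 2 - 1*(-1) = 2 + 1 = 3)
B(r, L) = -8 + 2*r (B(r, L) = (r + (-3 - 5)) + r = (r - 8) + r = (-8 + r) + r = -8 + 2*r)
b = -58 (b = 29*(-8 + 2*3) = 29*(-8 + 6) = 29*(-2) = -58)
1/b = 1/(-58) = -1/58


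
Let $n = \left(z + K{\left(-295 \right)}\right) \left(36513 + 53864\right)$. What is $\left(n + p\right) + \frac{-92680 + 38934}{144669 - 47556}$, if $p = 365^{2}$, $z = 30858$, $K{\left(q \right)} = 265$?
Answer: $\frac{273172711593602}{97113} \approx 2.8129 \cdot 10^{9}$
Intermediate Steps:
$p = 133225$
$n = 2812803371$ ($n = \left(30858 + 265\right) \left(36513 + 53864\right) = 31123 \cdot 90377 = 2812803371$)
$\left(n + p\right) + \frac{-92680 + 38934}{144669 - 47556} = \left(2812803371 + 133225\right) + \frac{-92680 + 38934}{144669 - 47556} = 2812936596 - \frac{53746}{97113} = \frac{273172711593602}{97113}$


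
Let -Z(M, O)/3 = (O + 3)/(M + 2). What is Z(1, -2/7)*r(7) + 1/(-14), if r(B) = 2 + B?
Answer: -49/2 ≈ -24.500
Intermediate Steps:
Z(M, O) = -3*(3 + O)/(2 + M) (Z(M, O) = -3*(O + 3)/(M + 2) = -3*(3 + O)/(2 + M))
Z(1, -2/7)*r(7) + 1/(-14) = (3*(-3 - (-2)/7)/(2 + 1))*(2 + 7) + 1/(-14) = (3*(-3 - (-2)/7)/3)*9 - 1/14 = (3*(⅓)*(-3 - 1*(-2/7)))*9 - 1/14 = (3*(⅓)*(-3 + 2/7))*9 - 1/14 = (3*(⅓)*(-19/7))*9 - 1/14 = -19/7*9 - 1/14 = -171/7 - 1/14 = -49/2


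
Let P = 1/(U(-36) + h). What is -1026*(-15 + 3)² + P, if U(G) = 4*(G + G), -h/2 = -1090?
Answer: -279531647/1892 ≈ -1.4774e+5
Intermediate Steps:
h = 2180 (h = -2*(-1090) = 2180)
U(G) = 8*G (U(G) = 4*(2*G) = 8*G)
P = 1/1892 (P = 1/(8*(-36) + 2180) = 1/(-288 + 2180) = 1/1892 ≈ 0.00052854)
-1026*(-15 + 3)² + P = -1026*(-15 + 3)² + 1/1892 = -1026*(-12)² + 1/1892 = -1026*144 + 1/1892 = -147744 + 1/1892 = -279531647/1892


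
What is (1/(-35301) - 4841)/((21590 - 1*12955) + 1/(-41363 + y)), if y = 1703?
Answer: -2259194117240/4029775052933 ≈ -0.56063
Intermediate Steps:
(1/(-35301) - 4841)/((21590 - 1*12955) + 1/(-41363 + y)) = (1/(-35301) - 4841)/((21590 - 1*12955) + 1/(-41363 + 1703)) = (-1/35301 - 4841)/((21590 - 12955) + 1/(-39660)) = -170892142/(35301*(8635 - 1/39660)) = -170892142/(35301*342464099/39660) = -170892142/35301*39660/342464099 = -2259194117240/4029775052933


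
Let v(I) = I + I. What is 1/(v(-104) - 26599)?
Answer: -1/26807 ≈ -3.7304e-5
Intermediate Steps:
v(I) = 2*I
1/(v(-104) - 26599) = 1/(2*(-104) - 26599) = 1/(-208 - 26599) = 1/(-26807) = -1/26807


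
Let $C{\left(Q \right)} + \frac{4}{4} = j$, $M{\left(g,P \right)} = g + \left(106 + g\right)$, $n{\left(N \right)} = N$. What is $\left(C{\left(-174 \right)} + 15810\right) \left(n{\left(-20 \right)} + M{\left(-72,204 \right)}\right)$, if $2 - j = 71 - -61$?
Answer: $-909382$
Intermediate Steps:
$M{\left(g,P \right)} = 106 + 2 g$
$j = -130$ ($j = 2 - \left(71 - -61\right) = 2 - \left(71 + 61\right) = 2 - 132 = -130$)
$C{\left(Q \right)} = -131$ ($C{\left(Q \right)} = -1 - 130 = -131$)
$\left(C{\left(-174 \right)} + 15810\right) \left(n{\left(-20 \right)} + M{\left(-72,204 \right)}\right) = \left(-131 + 15810\right) \left(-20 + \left(106 + 2 \left(-72\right)\right)\right) = 15679 \left(-20 + \left(106 - 144\right)\right) = 15679 \left(-20 - 38\right) = 15679 \left(-58\right) = -909382$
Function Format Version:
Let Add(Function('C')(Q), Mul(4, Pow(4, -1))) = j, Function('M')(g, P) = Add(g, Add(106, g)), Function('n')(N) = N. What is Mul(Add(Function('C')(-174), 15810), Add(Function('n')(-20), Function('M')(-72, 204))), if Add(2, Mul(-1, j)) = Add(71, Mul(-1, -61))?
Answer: -909382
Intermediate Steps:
Function('M')(g, P) = Add(106, Mul(2, g))
j = -130 (j = Add(2, Mul(-1, Add(71, Mul(-1, -61)))) = Add(2, Mul(-1, Add(71, 61))) = Add(2, Mul(-1, 132)) = Add(2, -132) = -130)
Function('C')(Q) = -131 (Function('C')(Q) = Add(-1, -130) = -131)
Mul(Add(Function('C')(-174), 15810), Add(Function('n')(-20), Function('M')(-72, 204))) = Mul(Add(-131, 15810), Add(-20, Add(106, Mul(2, -72)))) = Mul(15679, Add(-20, Add(106, -144))) = Mul(15679, Add(-20, -38)) = Mul(15679, -58) = -909382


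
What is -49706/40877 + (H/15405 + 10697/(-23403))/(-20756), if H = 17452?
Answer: -41328993782189123/33987044714502620 ≈ -1.2160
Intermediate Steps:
-49706/40877 + (H/15405 + 10697/(-23403))/(-20756) = -49706/40877 + (17452/15405 + 10697/(-23403))/(-20756) = -49706*1/40877 + (17452*(1/15405) + 10697*(-1/23403))*(-1/20756) = -49706/40877 + (17452/15405 - 10697/23403)*(-1/20756) = -49706/40877 + (27071319/40058135)*(-1/20756) = -49706/40877 - 27071319/831446650060 = -41328993782189123/33987044714502620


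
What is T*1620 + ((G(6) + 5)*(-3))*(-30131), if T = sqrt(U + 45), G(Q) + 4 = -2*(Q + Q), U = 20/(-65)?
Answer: -2079039 + 1620*sqrt(7553)/13 ≈ -2.0682e+6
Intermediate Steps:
U = -4/13 (U = 20*(-1/65) = -4/13 ≈ -0.30769)
G(Q) = -4 - 4*Q (G(Q) = -4 - 2*(Q + Q) = -4 - 4*Q)
T = sqrt(7553)/13 (T = sqrt(-4/13 + 45) = sqrt(581/13) = sqrt(7553)/13 ≈ 6.6852)
T*1620 + ((G(6) + 5)*(-3))*(-30131) = (sqrt(7553)/13)*1620 + (((-4 - 4*6) + 5)*(-3))*(-30131) = 1620*sqrt(7553)/13 + (((-4 - 24) + 5)*(-3))*(-30131) = 1620*sqrt(7553)/13 + ((-28 + 5)*(-3))*(-30131) = 1620*sqrt(7553)/13 - 23*(-3)*(-30131) = 1620*sqrt(7553)/13 + 69*(-30131) = 1620*sqrt(7553)/13 - 2079039 = -2079039 + 1620*sqrt(7553)/13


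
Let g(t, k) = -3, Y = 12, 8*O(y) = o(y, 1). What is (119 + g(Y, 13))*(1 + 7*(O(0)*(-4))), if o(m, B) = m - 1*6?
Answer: 2552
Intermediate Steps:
o(m, B) = -6 + m (o(m, B) = m - 6 = -6 + m)
O(y) = -¾ + y/8 (O(y) = (-6 + y)/8 = -¾ + y/8)
(119 + g(Y, 13))*(1 + 7*(O(0)*(-4))) = (119 - 3)*(1 + 7*((-¾ + (⅛)*0)*(-4))) = 116*(1 + 7*((-¾ + 0)*(-4))) = 116*(1 + 7*(-¾*(-4))) = 116*(1 + 7*3) = 116*(1 + 21) = 116*22 = 2552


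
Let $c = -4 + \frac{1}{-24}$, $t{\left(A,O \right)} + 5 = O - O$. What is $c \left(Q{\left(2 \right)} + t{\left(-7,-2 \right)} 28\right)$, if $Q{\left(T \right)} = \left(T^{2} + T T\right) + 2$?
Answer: $\frac{6305}{12} \approx 525.42$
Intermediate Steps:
$t{\left(A,O \right)} = -5$ ($t{\left(A,O \right)} = -5 + \left(O - O\right) = -5 + 0 = -5$)
$Q{\left(T \right)} = 2 + 2 T^{2}$ ($Q{\left(T \right)} = \left(T^{2} + T^{2}\right) + 2 = 2 T^{2} + 2 = 2 + 2 T^{2}$)
$c = - \frac{97}{24}$ ($c = -4 - \frac{1}{24} = - \frac{97}{24} \approx -4.0417$)
$c \left(Q{\left(2 \right)} + t{\left(-7,-2 \right)} 28\right) = - \frac{97 \left(\left(2 + 2 \cdot 2^{2}\right) - 140\right)}{24} = - \frac{97 \left(\left(2 + 2 \cdot 4\right) - 140\right)}{24} = - \frac{97 \left(\left(2 + 8\right) - 140\right)}{24} = - \frac{97 \left(10 - 140\right)}{24} = \left(- \frac{97}{24}\right) \left(-130\right) = \frac{6305}{12}$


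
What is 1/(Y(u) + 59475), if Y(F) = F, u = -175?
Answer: 1/59300 ≈ 1.6863e-5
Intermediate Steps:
1/(Y(u) + 59475) = 1/(-175 + 59475) = 1/59300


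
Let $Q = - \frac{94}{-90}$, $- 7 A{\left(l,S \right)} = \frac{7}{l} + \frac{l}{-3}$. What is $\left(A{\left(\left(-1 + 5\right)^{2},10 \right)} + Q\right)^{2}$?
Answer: $\frac{77246521}{25401600} \approx 3.041$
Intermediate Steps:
$A{\left(l,S \right)} = - \frac{1}{l} + \frac{l}{21}$ ($A{\left(l,S \right)} = - \frac{\frac{7}{l} + \frac{l}{-3}}{7} = - \frac{\frac{7}{l} + l \left(- \frac{1}{3}\right)}{7} = - \frac{\frac{7}{l} - \frac{l}{3}}{7} = - \frac{1}{l} + \frac{l}{21}$)
$Q = \frac{47}{45}$ ($Q = \left(-94\right) \left(- \frac{1}{90}\right) = \frac{47}{45} \approx 1.0444$)
$\left(A{\left(\left(-1 + 5\right)^{2},10 \right)} + Q\right)^{2} = \left(\left(- \frac{1}{\left(-1 + 5\right)^{2}} + \frac{\left(-1 + 5\right)^{2}}{21}\right) + \frac{47}{45}\right)^{2} = \left(\left(- \frac{1}{4^{2}} + \frac{4^{2}}{21}\right) + \frac{47}{45}\right)^{2} = \left(\left(- \frac{1}{16} + \frac{1}{21} \cdot 16\right) + \frac{47}{45}\right)^{2} = \left(\left(\left(-1\right) \frac{1}{16} + \frac{16}{21}\right) + \frac{47}{45}\right)^{2} = \left(\left(- \frac{1}{16} + \frac{16}{21}\right) + \frac{47}{45}\right)^{2} = \left(\frac{235}{336} + \frac{47}{45}\right)^{2} = \left(\frac{8789}{5040}\right)^{2} = \frac{77246521}{25401600}$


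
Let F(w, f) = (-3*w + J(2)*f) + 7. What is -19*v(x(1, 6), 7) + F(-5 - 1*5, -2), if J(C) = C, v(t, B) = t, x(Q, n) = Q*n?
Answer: -81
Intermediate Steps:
F(w, f) = 7 - 3*w + 2*f (F(w, f) = (-3*w + 2*f) + 7 = 7 - 3*w + 2*f)
-19*v(x(1, 6), 7) + F(-5 - 1*5, -2) = -19*6 + (7 - 3*(-5 - 1*5) + 2*(-2)) = -19*6 + (7 - 3*(-5 - 5) - 4) = -114 + (7 - 3*(-10) - 4) = -114 + (7 + 30 - 4) = -114 + 33 = -81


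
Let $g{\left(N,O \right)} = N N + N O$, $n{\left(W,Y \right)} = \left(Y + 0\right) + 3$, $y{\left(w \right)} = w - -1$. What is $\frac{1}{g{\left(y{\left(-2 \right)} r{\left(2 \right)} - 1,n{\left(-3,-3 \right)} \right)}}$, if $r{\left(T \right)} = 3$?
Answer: $\frac{1}{16} \approx 0.0625$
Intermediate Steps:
$y{\left(w \right)} = 1 + w$ ($y{\left(w \right)} = w + 1 = 1 + w$)
$n{\left(W,Y \right)} = 3 + Y$ ($n{\left(W,Y \right)} = Y + 3 = 3 + Y$)
$g{\left(N,O \right)} = N^{2} + N O$
$\frac{1}{g{\left(y{\left(-2 \right)} r{\left(2 \right)} - 1,n{\left(-3,-3 \right)} \right)}} = \frac{1}{\left(\left(1 - 2\right) 3 - 1\right) \left(\left(\left(1 - 2\right) 3 - 1\right) + \left(3 - 3\right)\right)} = \frac{1}{\left(\left(-1\right) 3 - 1\right) \left(\left(\left(-1\right) 3 - 1\right) + 0\right)} = \frac{1}{\left(-3 - 1\right) \left(\left(-3 - 1\right) + 0\right)} = \frac{1}{\left(-4\right) \left(-4 + 0\right)} = \frac{1}{\left(-4\right) \left(-4\right)} = \frac{1}{16}$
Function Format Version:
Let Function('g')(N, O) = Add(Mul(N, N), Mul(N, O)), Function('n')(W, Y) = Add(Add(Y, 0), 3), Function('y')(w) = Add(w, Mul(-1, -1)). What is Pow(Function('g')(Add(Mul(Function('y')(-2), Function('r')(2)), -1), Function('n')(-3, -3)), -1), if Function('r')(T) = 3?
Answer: Rational(1, 16) ≈ 0.062500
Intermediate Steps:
Function('y')(w) = Add(1, w) (Function('y')(w) = Add(w, 1) = Add(1, w))
Function('n')(W, Y) = Add(3, Y) (Function('n')(W, Y) = Add(Y, 3) = Add(3, Y))
Function('g')(N, O) = Add(Pow(N, 2), Mul(N, O))
Pow(Function('g')(Add(Mul(Function('y')(-2), Function('r')(2)), -1), Function('n')(-3, -3)), -1) = Pow(Mul(Add(Mul(Add(1, -2), 3), -1), Add(Add(Mul(Add(1, -2), 3), -1), Add(3, -3))), -1) = Pow(Mul(Add(Mul(-1, 3), -1), Add(Add(Mul(-1, 3), -1), 0)), -1) = Pow(Mul(Add(-3, -1), Add(Add(-3, -1), 0)), -1) = Pow(Mul(-4, Add(-4, 0)), -1) = Pow(Mul(-4, -4), -1) = Pow(16, -1) = Rational(1, 16)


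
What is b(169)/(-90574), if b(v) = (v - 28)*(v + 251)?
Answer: -29610/45287 ≈ -0.65383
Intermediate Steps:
b(v) = (-28 + v)*(251 + v)
b(169)/(-90574) = (-7028 + 169**2 + 223*169)/(-90574) = (-7028 + 28561 + 37687)*(-1/90574) = 59220*(-1/90574) = -29610/45287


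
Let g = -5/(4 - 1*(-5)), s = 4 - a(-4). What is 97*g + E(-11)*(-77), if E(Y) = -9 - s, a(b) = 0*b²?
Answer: 8524/9 ≈ 947.11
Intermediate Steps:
a(b) = 0
s = 4 (s = 4 - 1*0 = 4 + 0 = 4)
E(Y) = -13 (E(Y) = -9 - 1*4 = -9 - 4 = -13)
g = -5/9 (g = -5/(4 + 5) = -5/9 ≈ -0.55556)
97*g + E(-11)*(-77) = 97*(-5/9) - 13*(-77) = -485/9 + 1001 = 8524/9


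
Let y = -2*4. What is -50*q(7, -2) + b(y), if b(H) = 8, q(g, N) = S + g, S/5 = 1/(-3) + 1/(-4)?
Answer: -1177/6 ≈ -196.17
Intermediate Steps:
S = -35/12 (S = 5*(1/(-3) + 1/(-4)) = 5*(1*(-⅓) + 1*(-¼)) = 5*(-⅓ - ¼) = 5*(-7/12) = -35/12 ≈ -2.9167)
q(g, N) = -35/12 + g
y = -8
-50*q(7, -2) + b(y) = -50*(-35/12 + 7) + 8 = -50*49/12 + 8 = -1225/6 + 8 = -1177/6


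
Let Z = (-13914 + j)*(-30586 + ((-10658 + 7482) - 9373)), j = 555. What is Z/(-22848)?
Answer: -192080155/7616 ≈ -25221.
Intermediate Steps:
Z = 576240465 (Z = (-13914 + 555)*(-30586 + ((-10658 + 7482) - 9373)) = -13359*(-30586 + (-3176 - 9373)) = -13359*(-30586 - 12549) = -13359*(-43135) = 576240465)
Z/(-22848) = 576240465/(-22848) = 576240465*(-1/22848) = -192080155/7616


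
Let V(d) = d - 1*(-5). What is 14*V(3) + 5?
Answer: 117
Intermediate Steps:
V(d) = 5 + d (V(d) = d + 5 = 5 + d)
14*V(3) + 5 = 14*(5 + 3) + 5 = 14*8 + 5 = 112 + 5 = 117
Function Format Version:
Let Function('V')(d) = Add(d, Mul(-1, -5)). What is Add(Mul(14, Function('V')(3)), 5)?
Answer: 117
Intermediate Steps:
Function('V')(d) = Add(5, d) (Function('V')(d) = Add(d, 5) = Add(5, d))
Add(Mul(14, Function('V')(3)), 5) = Add(Mul(14, Add(5, 3)), 5) = Add(Mul(14, 8), 5) = Add(112, 5) = 117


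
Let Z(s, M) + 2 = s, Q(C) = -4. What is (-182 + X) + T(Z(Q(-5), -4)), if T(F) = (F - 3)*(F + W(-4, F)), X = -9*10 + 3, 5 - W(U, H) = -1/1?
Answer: -269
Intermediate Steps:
W(U, H) = 6 (W(U, H) = 5 - (-1)/1 = 5 - (-1) = 5 - 1*(-1) = 5 + 1 = 6)
Z(s, M) = -2 + s
X = -87 (X = -90 + 3 = -87)
T(F) = (-3 + F)*(6 + F) (T(F) = (F - 3)*(F + 6) = (-3 + F)*(6 + F))
(-182 + X) + T(Z(Q(-5), -4)) = (-182 - 87) + (-18 + (-2 - 4)² + 3*(-2 - 4)) = -269 + (-18 + (-6)² + 3*(-6)) = -269 + (-18 + 36 - 18) = -269 + 0 = -269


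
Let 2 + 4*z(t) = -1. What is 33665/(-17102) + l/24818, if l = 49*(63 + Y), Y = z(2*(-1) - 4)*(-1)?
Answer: -1564151195/848874872 ≈ -1.8426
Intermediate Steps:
z(t) = -¾ (z(t) = -½ + (¼)*(-1) = -½ - ¼ = -¾)
Y = ¾ (Y = -¾*(-1) = ¾ ≈ 0.75000)
l = 12495/4 (l = 49*(63 + ¾) = 49*(255/4) = 12495/4 ≈ 3123.8)
33665/(-17102) + l/24818 = 33665/(-17102) + (12495/4)/24818 = 33665*(-1/17102) + (12495/4)*(1/24818) = -33665/17102 + 12495/99272 = -1564151195/848874872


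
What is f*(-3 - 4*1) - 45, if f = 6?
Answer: -87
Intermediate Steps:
f*(-3 - 4*1) - 45 = 6*(-3 - 4*1) - 45 = 6*(-3 - 4) - 45 = 6*(-7) - 45 = -42 - 45 = -87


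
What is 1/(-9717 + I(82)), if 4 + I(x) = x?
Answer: -1/9639 ≈ -0.00010375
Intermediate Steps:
I(x) = -4 + x
1/(-9717 + I(82)) = 1/(-9717 + (-4 + 82)) = 1/(-9717 + 78) = 1/(-9639) = -1/9639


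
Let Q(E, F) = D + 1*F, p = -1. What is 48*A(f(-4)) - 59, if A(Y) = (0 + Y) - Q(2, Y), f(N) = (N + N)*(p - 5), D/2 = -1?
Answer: 37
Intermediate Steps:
D = -2 (D = 2*(-1) = -2)
Q(E, F) = -2 + F (Q(E, F) = -2 + 1*F = -2 + F)
f(N) = -12*N (f(N) = (N + N)*(-1 - 5) = (2*N)*(-6) = -12*N)
A(Y) = 2 (A(Y) = (0 + Y) - (-2 + Y) = Y + (2 - Y) = 2)
48*A(f(-4)) - 59 = 48*2 - 59 = 96 - 59 = 37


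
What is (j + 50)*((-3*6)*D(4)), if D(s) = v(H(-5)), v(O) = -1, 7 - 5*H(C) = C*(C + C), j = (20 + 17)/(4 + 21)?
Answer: 23166/25 ≈ 926.64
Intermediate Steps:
j = 37/25 ≈ 1.4800
H(C) = 7/5 - 2*C**2/5 (H(C) = 7/5 - C*(C + C)/5 = 7/5 - C*2*C/5 = 7/5 - 2*C**2/5)
D(s) = -1
(j + 50)*((-3*6)*D(4)) = (37/25 + 50)*(-3*6*(-1)) = 1287*(-18*(-1))/25 = (1287/25)*18 = 23166/25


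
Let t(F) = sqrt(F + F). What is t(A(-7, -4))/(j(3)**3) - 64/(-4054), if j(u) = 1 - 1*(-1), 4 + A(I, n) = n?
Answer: 32/2027 + I/2 ≈ 0.015787 + 0.5*I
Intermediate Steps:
A(I, n) = -4 + n
j(u) = 2 (j(u) = 1 + 1 = 2)
t(F) = sqrt(2)*sqrt(F) (t(F) = sqrt(2*F) = sqrt(2)*sqrt(F))
t(A(-7, -4))/(j(3)**3) - 64/(-4054) = (sqrt(2)*sqrt(-4 - 4))/(2**3) - 64/(-4054) = (sqrt(2)*sqrt(-8))/8 - 64*(-1/4054) = (sqrt(2)*(2*I*sqrt(2)))*(1/8) + 32/2027 = (4*I)*(1/8) + 32/2027 = I/2 + 32/2027 = 32/2027 + I/2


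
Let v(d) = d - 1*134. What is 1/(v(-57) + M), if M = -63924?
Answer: -1/64115 ≈ -1.5597e-5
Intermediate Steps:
v(d) = -134 + d (v(d) = d - 134 = -134 + d)
1/(v(-57) + M) = 1/((-134 - 57) - 63924) = 1/(-191 - 63924) = 1/(-64115) = -1/64115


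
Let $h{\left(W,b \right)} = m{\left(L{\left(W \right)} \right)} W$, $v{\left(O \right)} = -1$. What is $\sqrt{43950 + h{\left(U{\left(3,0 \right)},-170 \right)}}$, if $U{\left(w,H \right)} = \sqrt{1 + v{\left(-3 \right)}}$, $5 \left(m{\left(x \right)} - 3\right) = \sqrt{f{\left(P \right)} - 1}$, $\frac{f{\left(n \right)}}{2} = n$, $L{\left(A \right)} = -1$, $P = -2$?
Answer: $5 \sqrt{1758} \approx 209.64$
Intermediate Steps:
$f{\left(n \right)} = 2 n$
$m{\left(x \right)} = 3 + \frac{i \sqrt{5}}{5}$ ($m{\left(x \right)} = 3 + \frac{\sqrt{2 \left(-2\right) - 1}}{5} = 3 + \frac{\sqrt{-4 - 1}}{5} = 3 + \frac{\sqrt{-5}}{5} = 3 + \frac{i \sqrt{5}}{5}$)
$U{\left(w,H \right)} = 0$ ($U{\left(w,H \right)} = \sqrt{1 - 1} = \sqrt{0} = 0$)
$h{\left(W,b \right)} = W \left(3 + \frac{i \sqrt{5}}{5}\right)$ ($h{\left(W,b \right)} = \left(3 + \frac{i \sqrt{5}}{5}\right) W = W \left(3 + \frac{i \sqrt{5}}{5}\right)$)
$\sqrt{43950 + h{\left(U{\left(3,0 \right)},-170 \right)}} = \sqrt{43950 + \frac{1}{5} \cdot 0 \left(15 + i \sqrt{5}\right)} = \sqrt{43950 + 0} = \sqrt{43950} = 5 \sqrt{1758}$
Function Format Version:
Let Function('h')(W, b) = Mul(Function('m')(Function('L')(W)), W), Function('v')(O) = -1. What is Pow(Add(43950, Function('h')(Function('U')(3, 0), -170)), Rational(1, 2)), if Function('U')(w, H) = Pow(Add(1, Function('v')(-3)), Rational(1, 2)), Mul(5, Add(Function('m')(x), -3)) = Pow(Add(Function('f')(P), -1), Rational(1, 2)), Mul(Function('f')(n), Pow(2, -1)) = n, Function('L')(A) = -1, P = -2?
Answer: Mul(5, Pow(1758, Rational(1, 2))) ≈ 209.64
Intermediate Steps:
Function('f')(n) = Mul(2, n)
Function('m')(x) = Add(3, Mul(Rational(1, 5), I, Pow(5, Rational(1, 2)))) (Function('m')(x) = Add(3, Mul(Rational(1, 5), Pow(Add(Mul(2, -2), -1), Rational(1, 2)))) = Add(3, Mul(Rational(1, 5), Pow(Add(-4, -1), Rational(1, 2)))) = Add(3, Mul(Rational(1, 5), Pow(-5, Rational(1, 2)))) = Add(3, Mul(Rational(1, 5), Mul(I, Pow(5, Rational(1, 2))))) = Add(3, Mul(Rational(1, 5), I, Pow(5, Rational(1, 2)))))
Function('U')(w, H) = 0 (Function('U')(w, H) = Pow(Add(1, -1), Rational(1, 2)) = Pow(0, Rational(1, 2)) = 0)
Function('h')(W, b) = Mul(W, Add(3, Mul(Rational(1, 5), I, Pow(5, Rational(1, 2))))) (Function('h')(W, b) = Mul(Add(3, Mul(Rational(1, 5), I, Pow(5, Rational(1, 2)))), W) = Mul(W, Add(3, Mul(Rational(1, 5), I, Pow(5, Rational(1, 2))))))
Pow(Add(43950, Function('h')(Function('U')(3, 0), -170)), Rational(1, 2)) = Pow(Add(43950, Mul(Rational(1, 5), 0, Add(15, Mul(I, Pow(5, Rational(1, 2)))))), Rational(1, 2)) = Pow(Add(43950, 0), Rational(1, 2)) = Pow(43950, Rational(1, 2)) = Mul(5, Pow(1758, Rational(1, 2)))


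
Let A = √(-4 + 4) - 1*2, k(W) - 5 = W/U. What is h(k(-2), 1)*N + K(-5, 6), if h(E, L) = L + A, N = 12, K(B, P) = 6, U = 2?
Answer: -6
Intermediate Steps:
k(W) = 5 + W/2
A = -2 (A = √0 - 2 = 0 - 2 = -2)
h(E, L) = -2 + L (h(E, L) = L - 2 = -2 + L)
h(k(-2), 1)*N + K(-5, 6) = (-2 + 1)*12 + 6 = -1*12 + 6 = -12 + 6 = -6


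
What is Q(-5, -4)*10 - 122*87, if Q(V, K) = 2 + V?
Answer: -10644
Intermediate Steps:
Q(-5, -4)*10 - 122*87 = (2 - 5)*10 - 122*87 = -3*10 - 10614 = -30 - 10614 = -10644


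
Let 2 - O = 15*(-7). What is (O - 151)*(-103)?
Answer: 4532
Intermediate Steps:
O = 107 (O = 2 - 15*(-7) = 2 - 1*(-105) = 2 + 105 = 107)
(O - 151)*(-103) = (107 - 151)*(-103) = -44*(-103) = 4532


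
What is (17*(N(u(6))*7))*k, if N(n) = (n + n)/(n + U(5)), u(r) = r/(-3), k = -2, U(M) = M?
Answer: 952/3 ≈ 317.33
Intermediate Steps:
u(r) = -r/3 (u(r) = r*(-1/3) = -r/3)
N(n) = 2*n/(5 + n) (N(n) = (n + n)/(n + 5) = (2*n)/(5 + n) = 2*n/(5 + n))
(17*(N(u(6))*7))*k = (17*((2*(-1/3*6)/(5 - 1/3*6))*7))*(-2) = (17*((2*(-2)/(5 - 2))*7))*(-2) = (17*((2*(-2)/3)*7))*(-2) = (17*((2*(-2)*(1/3))*7))*(-2) = (17*(-4/3*7))*(-2) = (17*(-28/3))*(-2) = -476/3*(-2) = 952/3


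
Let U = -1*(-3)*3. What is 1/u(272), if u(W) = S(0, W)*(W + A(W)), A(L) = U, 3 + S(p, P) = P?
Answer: 1/75589 ≈ 1.3229e-5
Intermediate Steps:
S(p, P) = -3 + P
U = 9 (U = 3*3 = 9)
A(L) = 9
u(W) = (-3 + W)*(9 + W) (u(W) = (-3 + W)*(W + 9) = (-3 + W)*(9 + W))
1/u(272) = 1/((-3 + 272)*(9 + 272)) = 1/(269*281) = 1/75589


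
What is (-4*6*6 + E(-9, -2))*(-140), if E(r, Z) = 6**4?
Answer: -161280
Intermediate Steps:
E(r, Z) = 1296
(-4*6*6 + E(-9, -2))*(-140) = (-4*6*6 + 1296)*(-140) = (-24*6 + 1296)*(-140) = (-144 + 1296)*(-140) = 1152*(-140) = -161280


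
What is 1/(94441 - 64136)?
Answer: 1/30305 ≈ 3.2998e-5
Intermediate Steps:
1/(94441 - 64136) = 1/30305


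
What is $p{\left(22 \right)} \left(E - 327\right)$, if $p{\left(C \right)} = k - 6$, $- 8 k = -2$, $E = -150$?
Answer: $\frac{10971}{4} \approx 2742.8$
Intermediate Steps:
$k = \frac{1}{4}$ ($k = \left(- \frac{1}{8}\right) \left(-2\right) = \frac{1}{4} \approx 0.25$)
$p{\left(C \right)} = - \frac{23}{4}$ ($p{\left(C \right)} = \frac{1}{4} - 6 = - \frac{23}{4}$)
$p{\left(22 \right)} \left(E - 327\right) = - \frac{23 \left(-150 - 327\right)}{4} = \left(- \frac{23}{4}\right) \left(-477\right) = \frac{10971}{4}$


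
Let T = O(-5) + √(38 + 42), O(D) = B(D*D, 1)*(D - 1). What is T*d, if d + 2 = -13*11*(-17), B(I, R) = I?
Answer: -364350 + 9716*√5 ≈ -3.4262e+5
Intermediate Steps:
O(D) = D²*(-1 + D) (O(D) = (D*D)*(D - 1) = D²*(-1 + D))
d = 2429 (d = -2 - 13*11*(-17) = -2 - 143*(-17) = -2 + 2431 = 2429)
T = -150 + 4*√5 (T = (-5)²*(-1 - 5) + √(38 + 42) = 25*(-6) + √80 = -150 + 4*√5 ≈ -141.06)
T*d = (-150 + 4*√5)*2429 = -364350 + 9716*√5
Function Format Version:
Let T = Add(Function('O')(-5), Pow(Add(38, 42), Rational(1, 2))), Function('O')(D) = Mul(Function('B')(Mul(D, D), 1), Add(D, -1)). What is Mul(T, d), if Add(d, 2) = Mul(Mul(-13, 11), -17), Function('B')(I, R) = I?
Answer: Add(-364350, Mul(9716, Pow(5, Rational(1, 2)))) ≈ -3.4262e+5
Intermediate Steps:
Function('O')(D) = Mul(Pow(D, 2), Add(-1, D)) (Function('O')(D) = Mul(Mul(D, D), Add(D, -1)) = Mul(Pow(D, 2), Add(-1, D)))
d = 2429 (d = Add(-2, Mul(Mul(-13, 11), -17)) = Add(-2, Mul(-143, -17)) = Add(-2, 2431) = 2429)
T = Add(-150, Mul(4, Pow(5, Rational(1, 2)))) (T = Add(Mul(Pow(-5, 2), Add(-1, -5)), Pow(Add(38, 42), Rational(1, 2))) = Add(Mul(25, -6), Pow(80, Rational(1, 2))) = Add(-150, Mul(4, Pow(5, Rational(1, 2)))) ≈ -141.06)
Mul(T, d) = Mul(Add(-150, Mul(4, Pow(5, Rational(1, 2)))), 2429) = Add(-364350, Mul(9716, Pow(5, Rational(1, 2))))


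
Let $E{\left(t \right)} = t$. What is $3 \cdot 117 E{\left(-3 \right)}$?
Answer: $-1053$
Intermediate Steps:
$3 \cdot 117 E{\left(-3 \right)} = 3 \cdot 117 \left(-3\right) = 351 \left(-3\right) = -1053$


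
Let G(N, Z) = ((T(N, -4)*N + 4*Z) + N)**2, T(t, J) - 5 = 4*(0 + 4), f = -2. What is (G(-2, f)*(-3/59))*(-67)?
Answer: 543504/59 ≈ 9211.9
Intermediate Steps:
T(t, J) = 21 (T(t, J) = 5 + 4*(0 + 4) = 5 + 4*4 = 5 + 16 = 21)
G(N, Z) = (4*Z + 22*N)**2 (G(N, Z) = ((21*N + 4*Z) + N)**2 = ((4*Z + 21*N) + N)**2 = (4*Z + 22*N)**2)
(G(-2, f)*(-3/59))*(-67) = ((4*(2*(-2) + 11*(-2))**2)*(-3/59))*(-67) = ((4*(-4 - 22)**2)*(-3*1/59))*(-67) = ((4*(-26)**2)*(-3/59))*(-67) = ((4*676)*(-3/59))*(-67) = (2704*(-3/59))*(-67) = -8112/59*(-67) = 543504/59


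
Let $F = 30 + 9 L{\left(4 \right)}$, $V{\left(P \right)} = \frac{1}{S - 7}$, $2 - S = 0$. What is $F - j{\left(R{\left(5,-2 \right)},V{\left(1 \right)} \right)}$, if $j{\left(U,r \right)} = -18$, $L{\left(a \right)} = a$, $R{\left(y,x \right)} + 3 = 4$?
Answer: $84$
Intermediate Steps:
$S = 2$ ($S = 2 - 0 = 2 + 0 = 2$)
$R{\left(y,x \right)} = 1$ ($R{\left(y,x \right)} = -3 + 4 = 1$)
$V{\left(P \right)} = - \frac{1}{5}$ ($V{\left(P \right)} = \frac{1}{2 - 7} = \frac{1}{-5} = - \frac{1}{5}$)
$F = 66$ ($F = 30 + 9 \cdot 4 = 30 + 36 = 66$)
$F - j{\left(R{\left(5,-2 \right)},V{\left(1 \right)} \right)} = 66 - -18 = 66 + 18 = 84$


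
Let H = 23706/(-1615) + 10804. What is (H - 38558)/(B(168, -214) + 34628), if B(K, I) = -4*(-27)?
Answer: -2802901/3506165 ≈ -0.79942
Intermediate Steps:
B(K, I) = 108
H = 17424754/1615 (H = 23706*(-1/1615) + 10804 = -23706/1615 + 10804 = 17424754/1615 ≈ 10789.)
(H - 38558)/(B(168, -214) + 34628) = (17424754/1615 - 38558)/(108 + 34628) = -44846416/1615/34736 = -44846416/1615*1/34736 = -2802901/3506165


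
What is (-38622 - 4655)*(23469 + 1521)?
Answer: -1081492230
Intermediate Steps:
(-38622 - 4655)*(23469 + 1521) = -43277*24990 = -1081492230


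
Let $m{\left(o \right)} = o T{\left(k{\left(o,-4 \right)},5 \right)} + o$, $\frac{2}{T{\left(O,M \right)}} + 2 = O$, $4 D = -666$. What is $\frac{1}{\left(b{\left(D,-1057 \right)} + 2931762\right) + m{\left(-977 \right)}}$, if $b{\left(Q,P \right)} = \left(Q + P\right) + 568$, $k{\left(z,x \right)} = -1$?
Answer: $\frac{6}{17584685} \approx 3.4121 \cdot 10^{-7}$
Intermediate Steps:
$D = - \frac{333}{2}$ ($D = \frac{1}{4} \left(-666\right) = - \frac{333}{2} \approx -166.5$)
$T{\left(O,M \right)} = \frac{2}{-2 + O}$
$b{\left(Q,P \right)} = 568 + P + Q$ ($b{\left(Q,P \right)} = \left(P + Q\right) + 568 = 568 + P + Q$)
$m{\left(o \right)} = \frac{o}{3}$ ($m{\left(o \right)} = o \frac{2}{-2 - 1} + o = o \frac{2}{-3} + o = o 2 \left(- \frac{1}{3}\right) + o = o \left(- \frac{2}{3}\right) + o = - \frac{2 o}{3} + o = \frac{o}{3}$)
$\frac{1}{\left(b{\left(D,-1057 \right)} + 2931762\right) + m{\left(-977 \right)}} = \frac{1}{\left(\left(568 - 1057 - \frac{333}{2}\right) + 2931762\right) + \frac{1}{3} \left(-977\right)} = \frac{1}{\left(- \frac{1311}{2} + 2931762\right) - \frac{977}{3}} = \frac{1}{\frac{5862213}{2} - \frac{977}{3}} = \frac{1}{\frac{17584685}{6}} = \frac{6}{17584685}$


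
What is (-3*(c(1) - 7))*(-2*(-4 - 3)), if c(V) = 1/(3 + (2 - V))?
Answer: 567/2 ≈ 283.50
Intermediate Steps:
c(V) = 1/(5 - V)
(-3*(c(1) - 7))*(-2*(-4 - 3)) = (-3*(-1/(-5 + 1) - 7))*(-2*(-4 - 3)) = (-3*(-1/(-4) - 7))*(-2*(-7)) = -3*(-1*(-1/4) - 7)*14 = -3*(1/4 - 7)*14 = -3*(-27/4)*14 = (81/4)*14 = 567/2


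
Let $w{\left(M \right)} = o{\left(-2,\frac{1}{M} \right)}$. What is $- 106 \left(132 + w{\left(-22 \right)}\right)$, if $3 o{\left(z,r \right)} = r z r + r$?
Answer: $- \frac{1692820}{121} \approx -13990.0$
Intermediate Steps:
$o{\left(z,r \right)} = \frac{r}{3} + \frac{z r^{2}}{3}$ ($o{\left(z,r \right)} = \frac{r z r + r}{3} = \frac{z r^{2} + r}{3} = \frac{r + z r^{2}}{3} = \frac{r}{3} + \frac{z r^{2}}{3}$)
$w{\left(M \right)} = \frac{1 - \frac{2}{M}}{3 M}$ ($w{\left(M \right)} = \frac{1 + \frac{1}{M} \left(-2\right)}{3 M} = \frac{1 - \frac{2}{M}}{3 M}$)
$- 106 \left(132 + w{\left(-22 \right)}\right) = - 106 \left(132 + \frac{-2 - 22}{3 \cdot 484}\right) = - 106 \left(132 + \frac{1}{3} \cdot \frac{1}{484} \left(-24\right)\right) = - 106 \left(132 - \frac{2}{121}\right) = \left(-106\right) \frac{15970}{121} = - \frac{1692820}{121}$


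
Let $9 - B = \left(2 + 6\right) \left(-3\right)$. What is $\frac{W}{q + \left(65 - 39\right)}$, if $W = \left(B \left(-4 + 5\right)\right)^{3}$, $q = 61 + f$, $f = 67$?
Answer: $\frac{3267}{14} \approx 233.36$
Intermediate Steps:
$B = 33$ ($B = 9 - \left(2 + 6\right) \left(-3\right) = 9 - 8 \left(-3\right) = 9 - -24 = 9 + 24 = 33$)
$q = 128$ ($q = 61 + 67 = 128$)
$W = 35937$ ($W = \left(33 \left(-4 + 5\right)\right)^{3} = \left(33 \cdot 1\right)^{3} = 33^{3} = 35937$)
$\frac{W}{q + \left(65 - 39\right)} = \frac{35937}{128 + \left(65 - 39\right)} = \frac{35937}{128 + 26} = \frac{35937}{154} = 35937 \cdot \frac{1}{154} = \frac{3267}{14}$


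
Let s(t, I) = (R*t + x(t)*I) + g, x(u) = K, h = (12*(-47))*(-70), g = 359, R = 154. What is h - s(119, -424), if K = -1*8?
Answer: 17403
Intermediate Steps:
h = 39480 (h = -564*(-70) = 39480)
K = -8
x(u) = -8
s(t, I) = 359 - 8*I + 154*t (s(t, I) = (154*t - 8*I) + 359 = (-8*I + 154*t) + 359 = 359 - 8*I + 154*t)
h - s(119, -424) = 39480 - (359 - 8*(-424) + 154*119) = 39480 - (359 + 3392 + 18326) = 39480 - 1*22077 = 39480 - 22077 = 17403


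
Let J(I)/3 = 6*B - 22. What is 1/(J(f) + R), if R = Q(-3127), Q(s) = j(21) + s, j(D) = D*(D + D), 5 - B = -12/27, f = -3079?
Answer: -1/2213 ≈ -0.00045188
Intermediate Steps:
B = 49/9 (B = 5 - (-12)/27 = 5 - 1*(-4/9) = 5 + 4/9 = 49/9 ≈ 5.4444)
j(D) = 2*D² (j(D) = D*(2*D) = 2*D²)
J(I) = 32 (J(I) = 3*(6*(49/9) - 22) = 3*(98/3 - 22) = 3*(32/3) = 32)
Q(s) = 882 + s (Q(s) = 2*21² + s = 2*441 + s = 882 + s)
R = -2245 (R = 882 - 3127 = -2245)
1/(J(f) + R) = 1/(32 - 2245) = 1/(-2213) = -1/2213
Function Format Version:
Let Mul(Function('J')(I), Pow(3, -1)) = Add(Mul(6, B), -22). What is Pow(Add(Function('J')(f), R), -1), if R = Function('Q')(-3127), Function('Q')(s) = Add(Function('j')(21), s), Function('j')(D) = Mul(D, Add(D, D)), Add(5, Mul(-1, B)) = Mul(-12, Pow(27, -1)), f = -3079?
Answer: Rational(-1, 2213) ≈ -0.00045188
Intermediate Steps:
B = Rational(49, 9) (B = Add(5, Mul(-1, Mul(-12, Pow(27, -1)))) = Add(5, Mul(-1, Mul(-12, Rational(1, 27)))) = Add(5, Mul(-1, Rational(-4, 9))) = Add(5, Rational(4, 9)) = Rational(49, 9) ≈ 5.4444)
Function('j')(D) = Mul(2, Pow(D, 2)) (Function('j')(D) = Mul(D, Mul(2, D)) = Mul(2, Pow(D, 2)))
Function('J')(I) = 32 (Function('J')(I) = Mul(3, Add(Mul(6, Rational(49, 9)), -22)) = Mul(3, Add(Rational(98, 3), -22)) = Mul(3, Rational(32, 3)) = 32)
Function('Q')(s) = Add(882, s) (Function('Q')(s) = Add(Mul(2, Pow(21, 2)), s) = Add(Mul(2, 441), s) = Add(882, s))
R = -2245 (R = Add(882, -3127) = -2245)
Pow(Add(Function('J')(f), R), -1) = Pow(Add(32, -2245), -1) = Pow(-2213, -1) = Rational(-1, 2213)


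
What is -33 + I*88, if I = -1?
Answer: -121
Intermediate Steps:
-33 + I*88 = -33 - 1*88 = -33 - 88 = -121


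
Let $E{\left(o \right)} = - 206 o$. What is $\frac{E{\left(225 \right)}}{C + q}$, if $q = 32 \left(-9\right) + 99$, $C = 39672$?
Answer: $- \frac{5150}{4387} \approx -1.1739$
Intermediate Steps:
$q = -189$ ($q = -288 + 99 = -189$)
$\frac{E{\left(225 \right)}}{C + q} = \frac{\left(-206\right) 225}{39672 - 189} = - \frac{46350}{39483} = \left(-46350\right) \frac{1}{39483} = - \frac{5150}{4387}$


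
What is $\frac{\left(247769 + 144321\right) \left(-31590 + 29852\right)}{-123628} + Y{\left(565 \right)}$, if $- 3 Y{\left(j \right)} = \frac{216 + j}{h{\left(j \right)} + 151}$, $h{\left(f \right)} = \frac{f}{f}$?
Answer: $\frac{77661437513}{14093592} \approx 5510.4$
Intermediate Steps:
$h{\left(f \right)} = 1$
$Y{\left(j \right)} = - \frac{9}{19} - \frac{j}{456}$ ($Y{\left(j \right)} = - \frac{\left(216 + j\right) \frac{1}{1 + 151}}{3} = - \frac{\left(216 + j\right) \frac{1}{152}}{3} = - \frac{\frac{27}{19} + \frac{j}{152}}{3} = - \frac{9}{19} - \frac{j}{456}$)
$\frac{\left(247769 + 144321\right) \left(-31590 + 29852\right)}{-123628} + Y{\left(565 \right)} = \frac{\left(247769 + 144321\right) \left(-31590 + 29852\right)}{-123628} - \frac{781}{456} = 392090 \left(-1738\right) \left(- \frac{1}{123628}\right) - \frac{781}{456} = \left(-681452420\right) \left(- \frac{1}{123628}\right) - \frac{781}{456} = \frac{170363105}{30907} - \frac{781}{456} = \frac{77661437513}{14093592}$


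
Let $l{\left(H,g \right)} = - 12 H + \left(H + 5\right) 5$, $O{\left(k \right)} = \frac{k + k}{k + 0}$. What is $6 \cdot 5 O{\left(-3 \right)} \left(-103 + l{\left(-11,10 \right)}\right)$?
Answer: $-60$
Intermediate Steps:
$O{\left(k \right)} = 2$ ($O{\left(k \right)} = \frac{2 k}{k} = 2$)
$l{\left(H,g \right)} = 25 - 7 H$ ($l{\left(H,g \right)} = - 12 H + \left(5 + H\right) 5 = - 12 H + \left(25 + 5 H\right) = 25 - 7 H$)
$6 \cdot 5 O{\left(-3 \right)} \left(-103 + l{\left(-11,10 \right)}\right) = 6 \cdot 5 \cdot 2 \left(-103 + \left(25 - -77\right)\right) = 30 \cdot 2 \left(-103 + \left(25 + 77\right)\right) = 60 \left(-103 + 102\right) = 60 \left(-1\right) = -60$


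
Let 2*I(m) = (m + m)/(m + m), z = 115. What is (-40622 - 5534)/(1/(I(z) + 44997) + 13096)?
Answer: -2076904610/589287261 ≈ -3.5244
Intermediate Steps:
I(m) = ½ (I(m) = ((m + m)/(m + m))/2 = ((2*m)/((2*m)))/2 = ((2*m)*(1/(2*m)))/2 = (½)*1 = ½)
(-40622 - 5534)/(1/(I(z) + 44997) + 13096) = (-40622 - 5534)/(1/(½ + 44997) + 13096) = -46156/(1/(89995/2) + 13096) = -46156/(2/89995 + 13096) = -46156/1178574522/89995 = -46156*89995/1178574522 = -2076904610/589287261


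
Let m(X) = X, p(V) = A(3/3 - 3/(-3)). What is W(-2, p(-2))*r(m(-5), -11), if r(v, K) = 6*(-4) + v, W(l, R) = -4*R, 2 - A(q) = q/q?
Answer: 116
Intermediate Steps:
A(q) = 1 (A(q) = 2 - q/q = 2 - 1*1 = 2 - 1 = 1)
p(V) = 1
r(v, K) = -24 + v
W(-2, p(-2))*r(m(-5), -11) = (-4*1)*(-24 - 5) = -4*(-29) = 116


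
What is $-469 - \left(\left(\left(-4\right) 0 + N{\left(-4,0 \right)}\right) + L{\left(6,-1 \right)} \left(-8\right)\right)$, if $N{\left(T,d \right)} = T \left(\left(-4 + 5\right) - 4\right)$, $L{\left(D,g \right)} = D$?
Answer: $-433$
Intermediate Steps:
$N{\left(T,d \right)} = - 3 T$ ($N{\left(T,d \right)} = T \left(1 - 4\right) = T \left(-3\right) = - 3 T$)
$-469 - \left(\left(\left(-4\right) 0 + N{\left(-4,0 \right)}\right) + L{\left(6,-1 \right)} \left(-8\right)\right) = -469 - \left(\left(\left(-4\right) 0 - -12\right) + 6 \left(-8\right)\right) = -469 - \left(\left(0 + 12\right) - 48\right) = -469 - \left(12 - 48\right) = -469 - -36 = -469 + 36 = -433$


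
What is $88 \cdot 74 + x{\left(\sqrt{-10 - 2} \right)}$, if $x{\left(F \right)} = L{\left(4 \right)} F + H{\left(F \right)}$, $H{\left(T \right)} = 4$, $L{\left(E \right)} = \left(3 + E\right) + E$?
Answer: $6516 + 22 i \sqrt{3} \approx 6516.0 + 38.105 i$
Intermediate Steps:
$L{\left(E \right)} = 3 + 2 E$
$x{\left(F \right)} = 4 + 11 F$ ($x{\left(F \right)} = \left(3 + 2 \cdot 4\right) F + 4 = \left(3 + 8\right) F + 4 = 11 F + 4 = 4 + 11 F$)
$88 \cdot 74 + x{\left(\sqrt{-10 - 2} \right)} = 88 \cdot 74 + \left(4 + 11 \sqrt{-10 - 2}\right) = 6512 + \left(4 + 11 \sqrt{-12}\right) = 6512 + \left(4 + 11 \cdot 2 i \sqrt{3}\right) = 6512 + \left(4 + 22 i \sqrt{3}\right) = 6516 + 22 i \sqrt{3}$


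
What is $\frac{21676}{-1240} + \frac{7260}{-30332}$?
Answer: $- \frac{41654927}{2350730} \approx -17.72$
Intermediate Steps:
$\frac{21676}{-1240} + \frac{7260}{-30332} = 21676 \left(- \frac{1}{1240}\right) + 7260 \left(- \frac{1}{30332}\right) = - \frac{5419}{310} - \frac{1815}{7583} = - \frac{41654927}{2350730}$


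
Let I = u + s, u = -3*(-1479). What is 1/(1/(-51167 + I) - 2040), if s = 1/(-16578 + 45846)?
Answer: -1367693639/2790095052828 ≈ -0.00049020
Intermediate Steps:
s = 1/29268 ≈ 3.4167e-5
u = 4437
I = 129862117/29268 (I = 4437 + 1/29268 = 129862117/29268 ≈ 4437.0)
1/(1/(-51167 + I) - 2040) = 1/(1/(-51167 + 129862117/29268) - 2040) = 1/(1/(-1367693639/29268) - 2040) = 1/(-29268/1367693639 - 2040) = 1/(-2790095052828/1367693639) = -1367693639/2790095052828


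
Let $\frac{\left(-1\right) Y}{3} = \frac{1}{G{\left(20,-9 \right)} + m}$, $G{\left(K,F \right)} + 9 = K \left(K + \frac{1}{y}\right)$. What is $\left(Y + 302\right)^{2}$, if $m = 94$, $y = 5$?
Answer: $\frac{2423100625}{26569} \approx 91200.0$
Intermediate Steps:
$G{\left(K,F \right)} = -9 + K \left(\frac{1}{5} + K\right)$ ($G{\left(K,F \right)} = -9 + K \left(K + \frac{1}{5}\right) = -9 + K \left(\frac{1}{5} + K\right)$)
$Y = - \frac{1}{163}$ ($Y = - \frac{3}{\left(-9 + 20^{2} + \frac{1}{5} \cdot 20\right) + 94} = - \frac{3}{\left(-9 + 400 + 4\right) + 94} = - \frac{3}{395 + 94} = - \frac{3}{489} = \left(-3\right) \frac{1}{489} = - \frac{1}{163} \approx -0.006135$)
$\left(Y + 302\right)^{2} = \left(- \frac{1}{163} + 302\right)^{2} = \left(\frac{49225}{163}\right)^{2} = \frac{2423100625}{26569}$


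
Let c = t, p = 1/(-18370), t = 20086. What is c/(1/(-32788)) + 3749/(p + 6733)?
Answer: -81456576179382382/123685209 ≈ -6.5858e+8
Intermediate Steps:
p = -1/18370 ≈ -5.4437e-5
c = 20086
c/(1/(-32788)) + 3749/(p + 6733) = 20086/(1/(-32788)) + 3749/(-1/18370 + 6733) = 20086/(-1/32788) + 3749/(123685209/18370) = 20086*(-32788) + 3749*(18370/123685209) = -658579768 + 68869130/123685209 = -81456576179382382/123685209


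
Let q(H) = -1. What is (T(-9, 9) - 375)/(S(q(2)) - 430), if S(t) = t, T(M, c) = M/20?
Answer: 7509/8620 ≈ 0.87111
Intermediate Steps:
T(M, c) = M/20 (T(M, c) = M*(1/20) = M/20)
(T(-9, 9) - 375)/(S(q(2)) - 430) = ((1/20)*(-9) - 375)/(-1 - 430) = (-9/20 - 375)/(-431) = -7509/20*(-1/431) = 7509/8620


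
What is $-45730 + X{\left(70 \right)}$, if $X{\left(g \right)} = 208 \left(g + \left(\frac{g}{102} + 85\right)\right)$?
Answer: $- \frac{680710}{51} \approx -13347.0$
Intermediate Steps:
$X{\left(g \right)} = 17680 + \frac{10712 g}{51}$ ($X{\left(g \right)} = 208 \left(g + \left(g \frac{1}{102} + 85\right)\right) = 208 \left(g + \left(\frac{g}{102} + 85\right)\right) = 208 \left(g + \left(85 + \frac{g}{102}\right)\right) = 208 \left(85 + \frac{103 g}{102}\right) = 17680 + \frac{10712 g}{51}$)
$-45730 + X{\left(70 \right)} = -45730 + \left(17680 + \frac{10712}{51} \cdot 70\right) = -45730 + \left(17680 + \frac{749840}{51}\right) = -45730 + \frac{1651520}{51} = - \frac{680710}{51}$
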